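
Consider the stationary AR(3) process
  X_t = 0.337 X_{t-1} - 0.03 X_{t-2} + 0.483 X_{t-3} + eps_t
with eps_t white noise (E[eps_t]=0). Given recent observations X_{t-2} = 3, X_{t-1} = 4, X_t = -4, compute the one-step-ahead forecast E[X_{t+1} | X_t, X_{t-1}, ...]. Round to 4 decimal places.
E[X_{t+1} \mid \mathcal F_t] = -0.0190

For an AR(p) model X_t = c + sum_i phi_i X_{t-i} + eps_t, the
one-step-ahead conditional mean is
  E[X_{t+1} | X_t, ...] = c + sum_i phi_i X_{t+1-i}.
Substitute known values:
  E[X_{t+1} | ...] = (0.337) * (-4) + (-0.03) * (4) + (0.483) * (3)
                   = -0.0190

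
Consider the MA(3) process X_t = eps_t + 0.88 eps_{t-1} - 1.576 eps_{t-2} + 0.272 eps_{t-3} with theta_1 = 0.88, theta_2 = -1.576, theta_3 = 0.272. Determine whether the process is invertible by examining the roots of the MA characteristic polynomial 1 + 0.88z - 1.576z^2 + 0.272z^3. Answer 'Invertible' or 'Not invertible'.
\text{Not invertible}

The MA(q) characteristic polynomial is P(z) = 1 + 0.88z - 1.576z^2 + 0.272z^3.
Invertibility requires all roots to lie outside the unit circle, i.e. |z| > 1 for every root.
Degree 3: look for a simple real root z0 first, then factor out (1 - z/z0) and solve the remaining quadratic.
Testing z0 = 5: P(5) = 1 + (0.88)(5) + (-1.576)(5)^2 + (0.272)(5)^3
  = 1 + (4.4) + (-39.4) + (34) = 0.  So z_0 = 5 is a root, |z_0| = 5.
Divide out the factor (1 - 0.2 z) = (1 - z/z0) (since 1/z0 = 0.2):
  P(z) = (1 - 0.2 z)(1 + (1.08) z + (-1.36) z^2)
  [check: z-coef 1.08 - (0.2) = 0.88; z^2-coef -1.36 - (0.2)(1.08) = -1.576; z^3-coef -(0.2)(-1.36) = 0.272.]
Remaining roots from the quadratic factor 1 + (1.08) z + (-1.36) z^2:
  Set 1 + (1.08) z + (-1.36) z^2 = 0, i.e. a z^2 + b z + c = 0 with a = -1.36, b = 1.08, c = 1.
  Discriminant D = b^2 - 4ac = (1.08)^2 - 4*(-1.36)*1 = 1.1664 - (-5.44) = 6.6064.
  D >= 0, so the roots are real: z = (-b +/- sqrt(D)) / (2a) = (-1.08 +/- 2.570292) / (-2.72).
    z_1 = (-1.08 + 2.570292) / (-2.72) = -0.5479,   |z_1| = 0.5479.
    z_2 = (-1.08 - 2.570292) / (-2.72) = 1.342,   |z_2| = 1.342.
Moduli of all roots: 5.0000, 0.5479, 1.3420.
All moduli strictly greater than 1? No.
Verdict: Not invertible.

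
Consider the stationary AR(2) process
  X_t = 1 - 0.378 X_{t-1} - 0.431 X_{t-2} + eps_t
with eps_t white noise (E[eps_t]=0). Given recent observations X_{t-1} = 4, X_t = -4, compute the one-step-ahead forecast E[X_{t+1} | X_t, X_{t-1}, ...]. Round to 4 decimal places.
E[X_{t+1} \mid \mathcal F_t] = 0.7880

For an AR(p) model X_t = c + sum_i phi_i X_{t-i} + eps_t, the
one-step-ahead conditional mean is
  E[X_{t+1} | X_t, ...] = c + sum_i phi_i X_{t+1-i}.
Substitute known values:
  E[X_{t+1} | ...] = 1 + (-0.378) * (-4) + (-0.431) * (4)
                   = 0.7880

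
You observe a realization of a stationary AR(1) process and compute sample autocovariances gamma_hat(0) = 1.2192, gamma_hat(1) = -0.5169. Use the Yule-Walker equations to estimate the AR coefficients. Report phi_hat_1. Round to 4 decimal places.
\hat\phi_{1} = -0.4240

The Yule-Walker equations for an AR(p) process read, in matrix form,
  Gamma_p phi = r_p,   with   (Gamma_p)_{ij} = gamma(|i - j|),
                       (r_p)_i = gamma(i),   i,j = 1..p.
Substitute the sample gammas (Toeplitz matrix and right-hand side of size 1):
  Gamma_p = [[1.2192]]
  r_p     = [-0.5169]
With p = 1 this is the single equation gamma(0) phi_1 = gamma(1):
  phi_hat_1 = gamma(1) / gamma(0) = -0.5169 / 1.2192 = -0.4240.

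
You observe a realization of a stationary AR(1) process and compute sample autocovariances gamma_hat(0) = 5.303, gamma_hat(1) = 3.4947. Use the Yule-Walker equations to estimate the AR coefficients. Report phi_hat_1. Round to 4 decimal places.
\hat\phi_{1} = 0.6590

The Yule-Walker equations for an AR(p) process read, in matrix form,
  Gamma_p phi = r_p,   with   (Gamma_p)_{ij} = gamma(|i - j|),
                       (r_p)_i = gamma(i),   i,j = 1..p.
Substitute the sample gammas (Toeplitz matrix and right-hand side of size 1):
  Gamma_p = [[5.303]]
  r_p     = [3.4947]
With p = 1 this is the single equation gamma(0) phi_1 = gamma(1):
  phi_hat_1 = gamma(1) / gamma(0) = 3.4947 / 5.303 = 0.6590.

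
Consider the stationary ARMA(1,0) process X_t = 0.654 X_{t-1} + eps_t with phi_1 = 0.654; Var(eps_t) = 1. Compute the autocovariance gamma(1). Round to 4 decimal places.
\gamma(1) = 1.1428

Multiply the model equation by X_{t-k} and take expectations. With theta_0 = psi_0 = 1 and psi_j the MA(infinity) weights, this gives
  gamma(k) - sum_i phi_i gamma(k-i) = c_k,
  c_k = sigma^2 * sum_{j=k..q} theta_j psi_{j-k}   (c_k = 0 for k > q),
using gamma(-m) = gamma(m).
Pure AR (q = 0): c_0 = sigma^2 = 1, c_k = 0 for k >= 1.
Equations for k = 0 and k = 1 (AR order 1):
  gamma(0) = phi_1 gamma(1) + c_0
  gamma(1) = phi_1 gamma(0) + c_1
Substituting the second into the first: gamma(0) (1 - phi_1^2) = c_0 + phi_1 c_1, so
  gamma(0) = c_0 / (1 - phi_1^2) = 1 / (1 - (0.654)^2) = 1 / 0.572284 = 1.747384.
  gamma(1) = phi_1 gamma(0) = (0.654)(1.747384) = 1.142789.
Therefore gamma(1) = 1.1428 (to 4 decimal places).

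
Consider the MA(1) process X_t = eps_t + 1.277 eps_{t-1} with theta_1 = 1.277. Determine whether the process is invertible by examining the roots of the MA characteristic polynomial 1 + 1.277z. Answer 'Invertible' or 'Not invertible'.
\text{Not invertible}

The MA(q) characteristic polynomial is P(z) = 1 + 1.277z.
Invertibility requires all roots to lie outside the unit circle, i.e. |z| > 1 for every root.
This is linear in z: 1 + (1.277) z = 0  =>  z = -1/(1.277) = -0.783085,  |z| = 0.783085.
Moduli of all roots: 0.7831.
All moduli strictly greater than 1? No.
Verdict: Not invertible.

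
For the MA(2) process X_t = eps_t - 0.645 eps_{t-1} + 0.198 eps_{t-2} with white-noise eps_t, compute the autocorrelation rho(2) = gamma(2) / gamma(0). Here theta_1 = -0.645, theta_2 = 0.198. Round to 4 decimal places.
\rho(2) = 0.1361

For an MA(q) process with theta_0 = 1, the autocovariance is
  gamma(k) = sigma^2 * sum_{i=0..q-k} theta_i * theta_{i+k},
and rho(k) = gamma(k) / gamma(0). Sigma^2 cancels.
  numerator   = (1)*(0.198) = 0.198.
  denominator = (1)^2 + (-0.645)^2 + (0.198)^2 = 1.455229.
  rho(2) = 0.198 / 1.455229 = 0.1361.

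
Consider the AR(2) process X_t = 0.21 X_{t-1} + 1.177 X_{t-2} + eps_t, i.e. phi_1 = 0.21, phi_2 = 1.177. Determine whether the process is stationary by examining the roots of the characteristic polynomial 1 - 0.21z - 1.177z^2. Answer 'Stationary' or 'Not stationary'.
\text{Not stationary}

The AR(p) characteristic polynomial is P(z) = 1 - 0.21z - 1.177z^2.
Stationarity requires all roots to lie outside the unit circle, i.e. |z| > 1 for every root.
Set 1 + (-0.21) z + (-1.177) z^2 = 0, i.e. a z^2 + b z + c = 0 with a = -1.177, b = -0.21, c = 1.
Discriminant D = b^2 - 4ac = (-0.21)^2 - 4*(-1.177)*1 = 0.0441 - (-4.708) = 4.7521.
D >= 0, so the roots are real: z = (-b +/- sqrt(D)) / (2a) = (0.21 +/- 2.179931) / (-2.354).
  z_1 = (0.21 + 2.179931) / (-2.354) = -1.0153,   |z_1| = 1.0153.
  z_2 = (0.21 - 2.179931) / (-2.354) = 0.8368,   |z_2| = 0.8368.
Moduli of all roots: 1.0153, 0.8368.
All moduli strictly greater than 1? No.
Verdict: Not stationary.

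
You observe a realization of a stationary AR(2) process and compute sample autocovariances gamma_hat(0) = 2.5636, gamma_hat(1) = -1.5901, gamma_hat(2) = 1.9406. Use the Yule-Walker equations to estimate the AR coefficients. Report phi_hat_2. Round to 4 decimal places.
\hat\phi_{2} = 0.6050

The Yule-Walker equations for an AR(p) process read, in matrix form,
  Gamma_p phi = r_p,   with   (Gamma_p)_{ij} = gamma(|i - j|),
                       (r_p)_i = gamma(i),   i,j = 1..p.
Substitute the sample gammas (Toeplitz matrix and right-hand side of size 2):
  Gamma_p = [[2.5636, -1.5901], [-1.5901, 2.5636]]
  r_p     = [-1.5901, 1.9406]
Written out:
  2.5636 phi_1 - 1.5901 phi_2 = -1.5901
  -1.5901 phi_1 + 2.5636 phi_2 = 1.9406
Solve by Cramer's rule:
  det = gamma(0)^2 - gamma(1)^2 = (2.5636)^2 - (-1.5901)^2 = 6.57204496 - 2.52841801 = 4.04362695
  phi_hat_1 = [gamma(1) gamma(0) - gamma(1) gamma(2)] / det = [(-1.5901)(2.5636) - (-1.5901)(1.9406)] / 4.04362695 = -0.9906323 / 4.04362695 = -0.245
  phi_hat_2 = [gamma(0) gamma(2) - gamma(1)^2] / det = [(2.5636)(1.9406) - (-1.5901)^2] / 4.04362695 = 2.44650415 / 4.04362695 = 0.605
So phi_hat = [-0.2450, 0.6050].
Therefore phi_hat_2 = 0.6050.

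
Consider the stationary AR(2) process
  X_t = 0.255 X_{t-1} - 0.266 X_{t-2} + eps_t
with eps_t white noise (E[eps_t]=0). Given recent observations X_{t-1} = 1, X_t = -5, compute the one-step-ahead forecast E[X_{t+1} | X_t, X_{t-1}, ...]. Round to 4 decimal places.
E[X_{t+1} \mid \mathcal F_t] = -1.5410

For an AR(p) model X_t = c + sum_i phi_i X_{t-i} + eps_t, the
one-step-ahead conditional mean is
  E[X_{t+1} | X_t, ...] = c + sum_i phi_i X_{t+1-i}.
Substitute known values:
  E[X_{t+1} | ...] = (0.255) * (-5) + (-0.266) * (1)
                   = -1.5410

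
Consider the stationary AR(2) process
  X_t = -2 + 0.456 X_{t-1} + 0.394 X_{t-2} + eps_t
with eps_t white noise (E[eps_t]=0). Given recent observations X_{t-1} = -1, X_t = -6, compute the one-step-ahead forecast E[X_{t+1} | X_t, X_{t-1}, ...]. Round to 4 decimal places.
E[X_{t+1} \mid \mathcal F_t] = -5.1300

For an AR(p) model X_t = c + sum_i phi_i X_{t-i} + eps_t, the
one-step-ahead conditional mean is
  E[X_{t+1} | X_t, ...] = c + sum_i phi_i X_{t+1-i}.
Substitute known values:
  E[X_{t+1} | ...] = -2 + (0.456) * (-6) + (0.394) * (-1)
                   = -5.1300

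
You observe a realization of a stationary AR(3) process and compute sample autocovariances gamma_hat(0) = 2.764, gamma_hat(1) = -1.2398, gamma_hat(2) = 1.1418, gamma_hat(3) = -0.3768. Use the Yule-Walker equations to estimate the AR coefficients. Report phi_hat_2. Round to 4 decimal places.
\hat\phi_{2} = 0.3180

The Yule-Walker equations for an AR(p) process read, in matrix form,
  Gamma_p phi = r_p,   with   (Gamma_p)_{ij} = gamma(|i - j|),
                       (r_p)_i = gamma(i),   i,j = 1..p.
Substitute the sample gammas (Toeplitz matrix and right-hand side of size 3):
  Gamma_p = [[2.764, -1.2398, 1.1418], [-1.2398, 2.764, -1.2398], [1.1418, -1.2398, 2.764]]
  r_p     = [-1.2398, 1.1418, -0.3768]
Written out (R1..R3):
  (R1) 2.764 phi_1 - 1.2398 phi_2 + 1.1418 phi_3 = -1.2398
  (R2) -1.2398 phi_1 + 2.764 phi_2 - 1.2398 phi_3 = 1.1418
  (R3) 1.1418 phi_1 - 1.2398 phi_2 + 2.764 phi_3 = -0.3768
Gaussian elimination:
  R2 <- R2 - (-1.2398/2.764) R1 = R2 - (-0.448553) R1:  2.207884 phi_2 - 0.727642 phi_3 = 0.585684
  R3 <- R3 - (1.1418/2.764) R1 = R3 - (0.413097) R1:  -0.727642 phi_2 + 2.292326 phi_3 = 0.135358
  R3 <- R3 - (-0.727642/2.207884) R2 = R3 - (-0.329565) R2:  2.05252 phi_3 = 0.328379
Back-substitution:
  phi_hat_3 = 0.328379 / 2.05252 = 0.159988
  phi_hat_2 = (0.585684 - (-0.727642)(0.159988)) / 2.207884 = 0.317996
  phi_hat_1 = (-1.2398 - (-1.2398)(0.317996) - (1.1418)(0.159988)) / 2.764 = -0.372005
So phi_hat = [-0.3720, 0.3180, 0.1600].
Therefore phi_hat_2 = 0.3180.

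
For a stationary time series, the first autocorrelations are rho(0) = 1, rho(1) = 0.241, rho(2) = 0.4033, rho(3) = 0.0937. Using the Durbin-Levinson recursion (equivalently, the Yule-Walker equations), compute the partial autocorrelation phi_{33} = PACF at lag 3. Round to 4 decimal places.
\phi_{33} = -0.0689

The PACF at lag k is phi_{kk}, the last component of the solution
to the Yule-Walker system G_k phi = r_k where
  (G_k)_{ij} = rho(|i - j|), (r_k)_i = rho(i), i,j = 1..k.
Equivalently, Durbin-Levinson gives phi_{kk} iteratively:
  phi_{11} = rho(1)
  phi_{kk} = [rho(k) - sum_{j=1..k-1} phi_{k-1,j} rho(k-j)]
            / [1 - sum_{j=1..k-1} phi_{k-1,j} rho(j)],
  phi_{k,j} = phi_{k-1,j} - phi_{kk} phi_{k-1,k-j},  j = 1..k-1.
Step k = 1:
  phi_11 = rho(1) = 0.241.
Step k = 2:
  phi_22 = [rho(2) - phi_11 rho(1)] / [1 - phi_11 rho(1)] = [0.4033 - (0.241)(0.241)] / [1 - (0.241)(0.241)]
         = 0.345219 / 0.941919 = 0.366506.
  Update: phi_21 = phi_11 - phi_22 phi_11 = 0.241 - (0.366506)(0.241) = 0.152672.
Step k = 3:
  phi_33 = [rho(3) - phi_21 rho(2) - phi_22 rho(1)] / [1 - phi_21 rho(1) - phi_22 rho(2)]
    numerator   = 0.0937 - (0.152672)(0.4033) - (0.366506)(0.241) = -0.05620059
    denominator = 1 - (0.152672)(0.241) - (0.366506)(0.4033) = 0.81539415
  phi_33 = -0.05620059 / 0.81539415 = -0.0689.
Therefore phi_{33} = -0.0689.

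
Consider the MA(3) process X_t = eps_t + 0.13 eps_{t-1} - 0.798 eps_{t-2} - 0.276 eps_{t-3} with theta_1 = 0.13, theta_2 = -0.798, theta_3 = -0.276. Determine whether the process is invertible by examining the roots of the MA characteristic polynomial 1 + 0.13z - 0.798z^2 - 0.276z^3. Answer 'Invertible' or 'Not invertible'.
\text{Invertible}

The MA(q) characteristic polynomial is P(z) = 1 + 0.13z - 0.798z^2 - 0.276z^3.
Invertibility requires all roots to lie outside the unit circle, i.e. |z| > 1 for every root.
Degree 3: look for a simple real root z0 first, then factor out (1 - z/z0) and solve the remaining quadratic.
Testing z0 = -2.5: P(-2.5) = 1 + (0.13)(-2.5) + (-0.798)(-2.5)^2 + (-0.276)(-2.5)^3
  = 1 + (-0.325) + (-4.9875) + (4.3125) = 0.  So z_0 = -2.5 is a root, |z_0| = 2.5.
Divide out the factor (1 + 0.4 z) = (1 - z/z0) (since 1/z0 = -0.4):
  P(z) = (1 + 0.4 z)(1 + (-0.27) z + (-0.69) z^2)
  [check: z-coef -0.27 - (-0.4) = 0.13; z^2-coef -0.69 - (-0.4)(-0.27) = -0.798; z^3-coef -(-0.4)(-0.69) = -0.276.]
Remaining roots from the quadratic factor 1 + (-0.27) z + (-0.69) z^2:
  Set 1 + (-0.27) z + (-0.69) z^2 = 0, i.e. a z^2 + b z + c = 0 with a = -0.69, b = -0.27, c = 1.
  Discriminant D = b^2 - 4ac = (-0.27)^2 - 4*(-0.69)*1 = 0.0729 - (-2.76) = 2.8329.
  D >= 0, so the roots are real: z = (-b +/- sqrt(D)) / (2a) = (0.27 +/- 1.683122) / (-1.38).
    z_1 = (0.27 + 1.683122) / (-1.38) = -1.4153,   |z_1| = 1.4153.
    z_2 = (0.27 - 1.683122) / (-1.38) = 1.024,   |z_2| = 1.024.
Moduli of all roots: 2.5000, 1.4153, 1.0240.
All moduli strictly greater than 1? Yes.
Verdict: Invertible.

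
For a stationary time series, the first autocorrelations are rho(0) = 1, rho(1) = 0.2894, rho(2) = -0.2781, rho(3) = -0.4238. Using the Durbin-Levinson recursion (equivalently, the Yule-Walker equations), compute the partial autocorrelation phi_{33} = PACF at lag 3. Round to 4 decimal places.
\phi_{33} = -0.2551

The PACF at lag k is phi_{kk}, the last component of the solution
to the Yule-Walker system G_k phi = r_k where
  (G_k)_{ij} = rho(|i - j|), (r_k)_i = rho(i), i,j = 1..k.
Equivalently, Durbin-Levinson gives phi_{kk} iteratively:
  phi_{11} = rho(1)
  phi_{kk} = [rho(k) - sum_{j=1..k-1} phi_{k-1,j} rho(k-j)]
            / [1 - sum_{j=1..k-1} phi_{k-1,j} rho(j)],
  phi_{k,j} = phi_{k-1,j} - phi_{kk} phi_{k-1,k-j},  j = 1..k-1.
Step k = 1:
  phi_11 = rho(1) = 0.2894.
Step k = 2:
  phi_22 = [rho(2) - phi_11 rho(1)] / [1 - phi_11 rho(1)] = [-0.2781 - (0.2894)(0.2894)] / [1 - (0.2894)(0.2894)]
         = -0.36185236 / 0.91624764 = -0.394929.
  Update: phi_21 = phi_11 - phi_22 phi_11 = 0.2894 - (-0.394929)(0.2894) = 0.403692.
Step k = 3:
  phi_33 = [rho(3) - phi_21 rho(2) - phi_22 rho(1)] / [1 - phi_21 rho(1) - phi_22 rho(2)]
    numerator   = -0.4238 - (0.403692)(-0.2781) - (-0.394929)(0.2894) = -0.19724084
    denominator = 1 - (0.403692)(0.2894) - (-0.394929)(-0.2781) = 0.77334181
  phi_33 = -0.19724084 / 0.77334181 = -0.2551.
Therefore phi_{33} = -0.2551.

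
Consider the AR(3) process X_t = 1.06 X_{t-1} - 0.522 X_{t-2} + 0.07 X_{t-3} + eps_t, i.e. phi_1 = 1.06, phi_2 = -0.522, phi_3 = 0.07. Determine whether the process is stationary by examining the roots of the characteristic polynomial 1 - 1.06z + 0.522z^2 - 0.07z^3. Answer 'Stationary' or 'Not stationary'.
\text{Stationary}

The AR(p) characteristic polynomial is P(z) = 1 - 1.06z + 0.522z^2 - 0.07z^3.
Stationarity requires all roots to lie outside the unit circle, i.e. |z| > 1 for every root.
Degree 3: look for a simple real root z0 first, then factor out (1 - z/z0) and solve the remaining quadratic.
Testing z0 = 5: P(5) = 1 + (-1.06)(5) + (0.522)(5)^2 + (-0.07)(5)^3
  = 1 + (-5.3) + (13.05) + (-8.75) = 0.  So z_0 = 5 is a root, |z_0| = 5.
Divide out the factor (1 - 0.2 z) = (1 - z/z0) (since 1/z0 = 0.2):
  P(z) = (1 - 0.2 z)(1 + (-0.86) z + (0.35) z^2)
  [check: z-coef -0.86 - (0.2) = -1.06; z^2-coef 0.35 - (0.2)(-0.86) = 0.522; z^3-coef -(0.2)(0.35) = -0.07.]
Remaining roots from the quadratic factor 1 + (-0.86) z + (0.35) z^2:
  Set 1 + (-0.86) z + (0.35) z^2 = 0, i.e. a z^2 + b z + c = 0 with a = 0.35, b = -0.86, c = 1.
  Discriminant D = b^2 - 4ac = (-0.86)^2 - 4*(0.35)*1 = 0.7396 - (1.4) = -0.6604.
  D < 0, so the roots are the complex-conjugate pair z = (-b +/- i sqrt(-D)) / (2a) = 1.2286 +/- 1.1609i.
  For a conjugate pair |z|^2 = z * conj(z) = (product of roots) = c/a = 1/(0.35) = 2.857143, so |z| = sqrt(2.857143) = 1.6903 for both roots.
Moduli of all roots: 5.0000, 1.6903, 1.6903.
All moduli strictly greater than 1? Yes.
Verdict: Stationary.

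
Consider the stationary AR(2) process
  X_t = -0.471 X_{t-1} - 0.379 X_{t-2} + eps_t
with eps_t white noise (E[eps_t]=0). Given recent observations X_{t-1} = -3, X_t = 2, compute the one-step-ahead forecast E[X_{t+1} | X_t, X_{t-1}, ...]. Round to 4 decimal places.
E[X_{t+1} \mid \mathcal F_t] = 0.1950

For an AR(p) model X_t = c + sum_i phi_i X_{t-i} + eps_t, the
one-step-ahead conditional mean is
  E[X_{t+1} | X_t, ...] = c + sum_i phi_i X_{t+1-i}.
Substitute known values:
  E[X_{t+1} | ...] = (-0.471) * (2) + (-0.379) * (-3)
                   = 0.1950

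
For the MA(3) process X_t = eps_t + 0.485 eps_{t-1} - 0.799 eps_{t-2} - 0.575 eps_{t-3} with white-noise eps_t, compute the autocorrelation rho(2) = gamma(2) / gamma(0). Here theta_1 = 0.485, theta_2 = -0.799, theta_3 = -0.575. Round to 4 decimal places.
\rho(2) = -0.4890

For an MA(q) process with theta_0 = 1, the autocovariance is
  gamma(k) = sigma^2 * sum_{i=0..q-k} theta_i * theta_{i+k},
and rho(k) = gamma(k) / gamma(0). Sigma^2 cancels.
  numerator   = (1)*(-0.799) + (0.485)*(-0.575) = -1.077875.
  denominator = (1)^2 + (0.485)^2 + (-0.799)^2 + (-0.575)^2 = 2.204251.
  rho(2) = -1.077875 / 2.204251 = -0.4890.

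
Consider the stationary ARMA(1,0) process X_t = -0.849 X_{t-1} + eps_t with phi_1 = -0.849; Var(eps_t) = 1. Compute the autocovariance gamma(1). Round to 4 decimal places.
\gamma(1) = -3.0408

Multiply the model equation by X_{t-k} and take expectations. With theta_0 = psi_0 = 1 and psi_j the MA(infinity) weights, this gives
  gamma(k) - sum_i phi_i gamma(k-i) = c_k,
  c_k = sigma^2 * sum_{j=k..q} theta_j psi_{j-k}   (c_k = 0 for k > q),
using gamma(-m) = gamma(m).
Pure AR (q = 0): c_0 = sigma^2 = 1, c_k = 0 for k >= 1.
Equations for k = 0 and k = 1 (AR order 1):
  gamma(0) = phi_1 gamma(1) + c_0
  gamma(1) = phi_1 gamma(0) + c_1
Substituting the second into the first: gamma(0) (1 - phi_1^2) = c_0 + phi_1 c_1, so
  gamma(0) = c_0 / (1 - phi_1^2) = 1 / (1 - (-0.849)^2) = 1 / 0.279199 = 3.581675.
  gamma(1) = phi_1 gamma(0) = (-0.849)(3.581675) = -3.040842.
Therefore gamma(1) = -3.0408 (to 4 decimal places).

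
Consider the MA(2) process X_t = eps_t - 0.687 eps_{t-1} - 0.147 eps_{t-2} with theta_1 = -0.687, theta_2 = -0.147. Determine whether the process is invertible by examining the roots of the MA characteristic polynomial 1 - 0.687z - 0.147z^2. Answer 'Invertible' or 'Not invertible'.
\text{Invertible}

The MA(q) characteristic polynomial is P(z) = 1 - 0.687z - 0.147z^2.
Invertibility requires all roots to lie outside the unit circle, i.e. |z| > 1 for every root.
Set 1 + (-0.687) z + (-0.147) z^2 = 0, i.e. a z^2 + b z + c = 0 with a = -0.147, b = -0.687, c = 1.
Discriminant D = b^2 - 4ac = (-0.687)^2 - 4*(-0.147)*1 = 0.471969 - (-0.588) = 1.059969.
D >= 0, so the roots are real: z = (-b +/- sqrt(D)) / (2a) = (0.687 +/- 1.029548) / (-0.294).
  z_1 = (0.687 + 1.029548) / (-0.294) = -5.8386,   |z_1| = 5.8386.
  z_2 = (0.687 - 1.029548) / (-0.294) = 1.1651,   |z_2| = 1.1651.
Moduli of all roots: 5.8386, 1.1651.
All moduli strictly greater than 1? Yes.
Verdict: Invertible.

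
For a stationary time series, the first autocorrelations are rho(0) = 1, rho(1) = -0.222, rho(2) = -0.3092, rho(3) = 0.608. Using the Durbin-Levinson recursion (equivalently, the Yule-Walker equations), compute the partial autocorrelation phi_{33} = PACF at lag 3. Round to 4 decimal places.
\phi_{33} = 0.5270

The PACF at lag k is phi_{kk}, the last component of the solution
to the Yule-Walker system G_k phi = r_k where
  (G_k)_{ij} = rho(|i - j|), (r_k)_i = rho(i), i,j = 1..k.
Equivalently, Durbin-Levinson gives phi_{kk} iteratively:
  phi_{11} = rho(1)
  phi_{kk} = [rho(k) - sum_{j=1..k-1} phi_{k-1,j} rho(k-j)]
            / [1 - sum_{j=1..k-1} phi_{k-1,j} rho(j)],
  phi_{k,j} = phi_{k-1,j} - phi_{kk} phi_{k-1,k-j},  j = 1..k-1.
Step k = 1:
  phi_11 = rho(1) = -0.222.
Step k = 2:
  phi_22 = [rho(2) - phi_11 rho(1)] / [1 - phi_11 rho(1)] = [-0.3092 - (-0.222)(-0.222)] / [1 - (-0.222)(-0.222)]
         = -0.358484 / 0.950716 = -0.377067.
  Update: phi_21 = phi_11 - phi_22 phi_11 = -0.222 - (-0.377067)(-0.222) = -0.305709.
Step k = 3:
  phi_33 = [rho(3) - phi_21 rho(2) - phi_22 rho(1)] / [1 - phi_21 rho(1) - phi_22 rho(2)]
    numerator   = 0.608 - (-0.305709)(-0.3092) - (-0.377067)(-0.222) = 0.42976583
    denominator = 1 - (-0.305709)(-0.222) - (-0.377067)(-0.3092) = 0.81554337
  phi_33 = 0.42976583 / 0.81554337 = 0.527.
Therefore phi_{33} = 0.5270.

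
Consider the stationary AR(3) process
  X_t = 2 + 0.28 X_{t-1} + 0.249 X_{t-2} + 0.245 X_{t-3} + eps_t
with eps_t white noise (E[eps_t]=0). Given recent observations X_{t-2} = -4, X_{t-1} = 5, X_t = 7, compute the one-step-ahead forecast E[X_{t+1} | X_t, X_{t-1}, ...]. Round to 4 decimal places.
E[X_{t+1} \mid \mathcal F_t] = 4.2250

For an AR(p) model X_t = c + sum_i phi_i X_{t-i} + eps_t, the
one-step-ahead conditional mean is
  E[X_{t+1} | X_t, ...] = c + sum_i phi_i X_{t+1-i}.
Substitute known values:
  E[X_{t+1} | ...] = 2 + (0.28) * (7) + (0.249) * (5) + (0.245) * (-4)
                   = 4.2250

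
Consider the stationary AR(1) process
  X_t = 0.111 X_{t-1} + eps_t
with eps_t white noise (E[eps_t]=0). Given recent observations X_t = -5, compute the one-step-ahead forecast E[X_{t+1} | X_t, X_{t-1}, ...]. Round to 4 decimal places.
E[X_{t+1} \mid \mathcal F_t] = -0.5550

For an AR(p) model X_t = c + sum_i phi_i X_{t-i} + eps_t, the
one-step-ahead conditional mean is
  E[X_{t+1} | X_t, ...] = c + sum_i phi_i X_{t+1-i}.
Substitute known values:
  E[X_{t+1} | ...] = (0.111) * (-5)
                   = -0.5550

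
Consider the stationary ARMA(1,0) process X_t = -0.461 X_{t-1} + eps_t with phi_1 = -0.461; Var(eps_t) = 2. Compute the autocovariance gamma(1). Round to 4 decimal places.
\gamma(1) = -1.1708

Multiply the model equation by X_{t-k} and take expectations. With theta_0 = psi_0 = 1 and psi_j the MA(infinity) weights, this gives
  gamma(k) - sum_i phi_i gamma(k-i) = c_k,
  c_k = sigma^2 * sum_{j=k..q} theta_j psi_{j-k}   (c_k = 0 for k > q),
using gamma(-m) = gamma(m).
Pure AR (q = 0): c_0 = sigma^2 = 2, c_k = 0 for k >= 1.
Equations for k = 0 and k = 1 (AR order 1):
  gamma(0) = phi_1 gamma(1) + c_0
  gamma(1) = phi_1 gamma(0) + c_1
Substituting the second into the first: gamma(0) (1 - phi_1^2) = c_0 + phi_1 c_1, so
  gamma(0) = c_0 / (1 - phi_1^2) = 2 / (1 - (-0.461)^2) = 2 / 0.787479 = 2.53975.
  gamma(1) = phi_1 gamma(0) = (-0.461)(2.53975) = -1.170825.
Therefore gamma(1) = -1.1708 (to 4 decimal places).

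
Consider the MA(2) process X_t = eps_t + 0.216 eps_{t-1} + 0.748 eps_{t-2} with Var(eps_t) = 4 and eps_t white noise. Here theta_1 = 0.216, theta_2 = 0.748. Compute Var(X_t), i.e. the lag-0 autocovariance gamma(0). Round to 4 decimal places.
\gamma(0) = 6.4246

For an MA(q) process X_t = eps_t + sum_i theta_i eps_{t-i} with
Var(eps_t) = sigma^2, the variance is
  gamma(0) = sigma^2 * (1 + sum_i theta_i^2).
  sum_i theta_i^2 = (0.216)^2 + (0.748)^2 = 0.046656 + 0.559504 = 0.60616.
  gamma(0) = 4 * (1 + 0.60616) = 4 * 1.60616 = 6.42464, which rounds to 6.4246.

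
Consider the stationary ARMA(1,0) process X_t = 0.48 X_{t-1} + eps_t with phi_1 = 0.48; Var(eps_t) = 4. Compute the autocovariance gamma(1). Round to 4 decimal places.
\gamma(1) = 2.4948

Multiply the model equation by X_{t-k} and take expectations. With theta_0 = psi_0 = 1 and psi_j the MA(infinity) weights, this gives
  gamma(k) - sum_i phi_i gamma(k-i) = c_k,
  c_k = sigma^2 * sum_{j=k..q} theta_j psi_{j-k}   (c_k = 0 for k > q),
using gamma(-m) = gamma(m).
Pure AR (q = 0): c_0 = sigma^2 = 4, c_k = 0 for k >= 1.
Equations for k = 0 and k = 1 (AR order 1):
  gamma(0) = phi_1 gamma(1) + c_0
  gamma(1) = phi_1 gamma(0) + c_1
Substituting the second into the first: gamma(0) (1 - phi_1^2) = c_0 + phi_1 c_1, so
  gamma(0) = c_0 / (1 - phi_1^2) = 4 / (1 - (0.48)^2) = 4 / 0.7696 = 5.197505.
  gamma(1) = phi_1 gamma(0) = (0.48)(5.197505) = 2.494802.
Therefore gamma(1) = 2.4948 (to 4 decimal places).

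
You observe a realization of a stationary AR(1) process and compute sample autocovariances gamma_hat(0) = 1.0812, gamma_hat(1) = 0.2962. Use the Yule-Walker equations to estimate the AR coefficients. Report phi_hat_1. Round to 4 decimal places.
\hat\phi_{1} = 0.2740

The Yule-Walker equations for an AR(p) process read, in matrix form,
  Gamma_p phi = r_p,   with   (Gamma_p)_{ij} = gamma(|i - j|),
                       (r_p)_i = gamma(i),   i,j = 1..p.
Substitute the sample gammas (Toeplitz matrix and right-hand side of size 1):
  Gamma_p = [[1.0812]]
  r_p     = [0.2962]
With p = 1 this is the single equation gamma(0) phi_1 = gamma(1):
  phi_hat_1 = gamma(1) / gamma(0) = 0.2962 / 1.0812 = 0.2740.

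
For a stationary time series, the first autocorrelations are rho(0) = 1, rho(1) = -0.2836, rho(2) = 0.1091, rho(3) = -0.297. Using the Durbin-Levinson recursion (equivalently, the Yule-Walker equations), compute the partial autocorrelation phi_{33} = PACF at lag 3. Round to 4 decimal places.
\phi_{33} = -0.2810

The PACF at lag k is phi_{kk}, the last component of the solution
to the Yule-Walker system G_k phi = r_k where
  (G_k)_{ij} = rho(|i - j|), (r_k)_i = rho(i), i,j = 1..k.
Equivalently, Durbin-Levinson gives phi_{kk} iteratively:
  phi_{11} = rho(1)
  phi_{kk} = [rho(k) - sum_{j=1..k-1} phi_{k-1,j} rho(k-j)]
            / [1 - sum_{j=1..k-1} phi_{k-1,j} rho(j)],
  phi_{k,j} = phi_{k-1,j} - phi_{kk} phi_{k-1,k-j},  j = 1..k-1.
Step k = 1:
  phi_11 = rho(1) = -0.2836.
Step k = 2:
  phi_22 = [rho(2) - phi_11 rho(1)] / [1 - phi_11 rho(1)] = [0.1091 - (-0.2836)(-0.2836)] / [1 - (-0.2836)(-0.2836)]
         = 0.02867104 / 0.91957104 = 0.031179.
  Update: phi_21 = phi_11 - phi_22 phi_11 = -0.2836 - (0.031179)(-0.2836) = -0.274758.
Step k = 3:
  phi_33 = [rho(3) - phi_21 rho(2) - phi_22 rho(1)] / [1 - phi_21 rho(1) - phi_22 rho(2)]
    numerator   = -0.297 - (-0.274758)(0.1091) - (0.031179)(-0.2836) = -0.25818165
    denominator = 1 - (-0.274758)(-0.2836) - (0.031179)(0.1091) = 0.91867711
  phi_33 = -0.25818165 / 0.91867711 = -0.281.
Therefore phi_{33} = -0.2810.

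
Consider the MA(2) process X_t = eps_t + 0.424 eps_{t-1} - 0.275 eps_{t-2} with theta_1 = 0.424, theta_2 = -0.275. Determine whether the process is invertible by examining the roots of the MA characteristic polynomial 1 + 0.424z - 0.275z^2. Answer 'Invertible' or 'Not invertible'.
\text{Invertible}

The MA(q) characteristic polynomial is P(z) = 1 + 0.424z - 0.275z^2.
Invertibility requires all roots to lie outside the unit circle, i.e. |z| > 1 for every root.
Set 1 + (0.424) z + (-0.275) z^2 = 0, i.e. a z^2 + b z + c = 0 with a = -0.275, b = 0.424, c = 1.
Discriminant D = b^2 - 4ac = (0.424)^2 - 4*(-0.275)*1 = 0.179776 - (-1.1) = 1.279776.
D >= 0, so the roots are real: z = (-b +/- sqrt(D)) / (2a) = (-0.424 +/- 1.131272) / (-0.55).
  z_1 = (-0.424 + 1.131272) / (-0.55) = -1.2859,   |z_1| = 1.2859.
  z_2 = (-0.424 - 1.131272) / (-0.55) = 2.8278,   |z_2| = 2.8278.
Moduli of all roots: 1.2859, 2.8278.
All moduli strictly greater than 1? Yes.
Verdict: Invertible.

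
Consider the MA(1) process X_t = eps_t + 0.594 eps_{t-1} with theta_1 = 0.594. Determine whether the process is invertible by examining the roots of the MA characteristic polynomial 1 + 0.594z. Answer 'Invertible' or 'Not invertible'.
\text{Invertible}

The MA(q) characteristic polynomial is P(z) = 1 + 0.594z.
Invertibility requires all roots to lie outside the unit circle, i.e. |z| > 1 for every root.
This is linear in z: 1 + (0.594) z = 0  =>  z = -1/(0.594) = -1.683502,  |z| = 1.683502.
Moduli of all roots: 1.6835.
All moduli strictly greater than 1? Yes.
Verdict: Invertible.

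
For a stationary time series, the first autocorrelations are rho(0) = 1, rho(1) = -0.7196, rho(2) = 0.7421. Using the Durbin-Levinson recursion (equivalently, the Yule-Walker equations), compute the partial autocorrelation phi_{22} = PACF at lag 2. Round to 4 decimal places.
\phi_{22} = 0.4651

The PACF at lag k is phi_{kk}, the last component of the solution
to the Yule-Walker system G_k phi = r_k where
  (G_k)_{ij} = rho(|i - j|), (r_k)_i = rho(i), i,j = 1..k.
Equivalently, Durbin-Levinson gives phi_{kk} iteratively:
  phi_{11} = rho(1)
  phi_{kk} = [rho(k) - sum_{j=1..k-1} phi_{k-1,j} rho(k-j)]
            / [1 - sum_{j=1..k-1} phi_{k-1,j} rho(j)],
  phi_{k,j} = phi_{k-1,j} - phi_{kk} phi_{k-1,k-j},  j = 1..k-1.
Step k = 1:
  phi_11 = rho(1) = -0.7196.
Step k = 2:
  phi_22 = [rho(2) - phi_11 rho(1)] / [1 - phi_11 rho(1)] = [0.7421 - (-0.7196)(-0.7196)] / [1 - (-0.7196)(-0.7196)]
         = 0.22427584 / 0.48217584 = 0.4651.
Therefore phi_{22} = 0.4651.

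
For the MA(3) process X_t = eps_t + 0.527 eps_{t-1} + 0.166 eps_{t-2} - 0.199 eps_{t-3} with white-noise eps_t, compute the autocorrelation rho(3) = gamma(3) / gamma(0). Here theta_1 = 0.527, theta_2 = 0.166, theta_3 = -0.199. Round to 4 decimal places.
\rho(3) = -0.1480

For an MA(q) process with theta_0 = 1, the autocovariance is
  gamma(k) = sigma^2 * sum_{i=0..q-k} theta_i * theta_{i+k},
and rho(k) = gamma(k) / gamma(0). Sigma^2 cancels.
  numerator   = (1)*(-0.199) = -0.199.
  denominator = (1)^2 + (0.527)^2 + (0.166)^2 + (-0.199)^2 = 1.344886.
  rho(3) = -0.199 / 1.344886 = -0.1480.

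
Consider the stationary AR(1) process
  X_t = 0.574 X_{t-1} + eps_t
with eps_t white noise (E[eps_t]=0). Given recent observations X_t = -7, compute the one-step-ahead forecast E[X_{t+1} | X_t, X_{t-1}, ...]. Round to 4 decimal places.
E[X_{t+1} \mid \mathcal F_t] = -4.0180

For an AR(p) model X_t = c + sum_i phi_i X_{t-i} + eps_t, the
one-step-ahead conditional mean is
  E[X_{t+1} | X_t, ...] = c + sum_i phi_i X_{t+1-i}.
Substitute known values:
  E[X_{t+1} | ...] = (0.574) * (-7)
                   = -4.0180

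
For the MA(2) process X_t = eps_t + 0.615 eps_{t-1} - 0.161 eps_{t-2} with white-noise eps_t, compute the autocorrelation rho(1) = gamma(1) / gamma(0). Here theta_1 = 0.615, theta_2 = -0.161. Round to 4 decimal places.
\rho(1) = 0.3675

For an MA(q) process with theta_0 = 1, the autocovariance is
  gamma(k) = sigma^2 * sum_{i=0..q-k} theta_i * theta_{i+k},
and rho(k) = gamma(k) / gamma(0). Sigma^2 cancels.
  numerator   = (1)*(0.615) + (0.615)*(-0.161) = 0.515985.
  denominator = (1)^2 + (0.615)^2 + (-0.161)^2 = 1.404146.
  rho(1) = 0.515985 / 1.404146 = 0.3675.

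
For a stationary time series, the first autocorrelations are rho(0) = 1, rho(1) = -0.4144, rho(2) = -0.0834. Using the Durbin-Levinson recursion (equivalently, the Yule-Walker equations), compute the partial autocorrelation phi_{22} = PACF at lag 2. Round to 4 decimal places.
\phi_{22} = -0.3080

The PACF at lag k is phi_{kk}, the last component of the solution
to the Yule-Walker system G_k phi = r_k where
  (G_k)_{ij} = rho(|i - j|), (r_k)_i = rho(i), i,j = 1..k.
Equivalently, Durbin-Levinson gives phi_{kk} iteratively:
  phi_{11} = rho(1)
  phi_{kk} = [rho(k) - sum_{j=1..k-1} phi_{k-1,j} rho(k-j)]
            / [1 - sum_{j=1..k-1} phi_{k-1,j} rho(j)],
  phi_{k,j} = phi_{k-1,j} - phi_{kk} phi_{k-1,k-j},  j = 1..k-1.
Step k = 1:
  phi_11 = rho(1) = -0.4144.
Step k = 2:
  phi_22 = [rho(2) - phi_11 rho(1)] / [1 - phi_11 rho(1)] = [-0.0834 - (-0.4144)(-0.4144)] / [1 - (-0.4144)(-0.4144)]
         = -0.25512736 / 0.82827264 = -0.308.
Therefore phi_{22} = -0.3080.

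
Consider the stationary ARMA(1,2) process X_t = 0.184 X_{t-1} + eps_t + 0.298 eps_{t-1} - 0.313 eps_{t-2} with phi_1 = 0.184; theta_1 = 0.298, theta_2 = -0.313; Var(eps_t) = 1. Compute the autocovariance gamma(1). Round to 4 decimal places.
\gamma(1) = 0.3835

Multiply the model equation by X_{t-k} and take expectations. With theta_0 = psi_0 = 1 and psi_j the MA(infinity) weights, this gives
  gamma(k) - sum_i phi_i gamma(k-i) = c_k,
  c_k = sigma^2 * sum_{j=k..q} theta_j psi_{j-k}   (c_k = 0 for k > q),
using gamma(-m) = gamma(m).
psi-weights needed (psi_j = theta_j + sum_i phi_i psi_{j-i}):
  psi_1 = theta_1 + phi_1 = 0.298 + (0.184) = 0.482
  psi_2 = theta_2 + phi_1 psi_1 = -0.313 + (0.184)(0.482) = -0.224312
Right-hand sides:
  c_0 = sigma^2 (1 + theta_1 psi_1 + theta_2 psi_2) = 1 * (1 + (0.298)(0.482) + (-0.313)(-0.224312)) = 1 * 1.213846 = 1.213846
  c_1 = sigma^2 (theta_1 + theta_2 psi_1) = 1 * (0.298 + (-0.313)(0.482)) = 0.147134
  c_2 = sigma^2 theta_2 = 1 * (-0.313) = -0.313
Equations for k = 0 and k = 1 (AR order 1):
  gamma(0) = phi_1 gamma(1) + c_0
  gamma(1) = phi_1 gamma(0) + c_1
Substituting the second into the first: gamma(0) (1 - phi_1^2) = c_0 + phi_1 c_1, so
  gamma(0) = (c_0 + phi_1 c_1) / (1 - phi_1^2) = (1.213846 + (0.184)(0.147134)) / (1 - (0.184)^2) = 1.240918 / 0.966144 = 1.284403.
  gamma(1) = phi_1 gamma(0) + c_1 = (0.184)(1.284403) + (0.147134) = 0.383464.
Therefore gamma(1) = 0.3835 (to 4 decimal places).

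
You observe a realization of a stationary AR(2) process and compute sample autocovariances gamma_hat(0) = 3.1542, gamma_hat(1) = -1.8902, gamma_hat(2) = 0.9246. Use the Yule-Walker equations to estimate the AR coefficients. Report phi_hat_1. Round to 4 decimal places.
\hat\phi_{1} = -0.6610

The Yule-Walker equations for an AR(p) process read, in matrix form,
  Gamma_p phi = r_p,   with   (Gamma_p)_{ij} = gamma(|i - j|),
                       (r_p)_i = gamma(i),   i,j = 1..p.
Substitute the sample gammas (Toeplitz matrix and right-hand side of size 2):
  Gamma_p = [[3.1542, -1.8902], [-1.8902, 3.1542]]
  r_p     = [-1.8902, 0.9246]
Written out:
  3.1542 phi_1 - 1.8902 phi_2 = -1.8902
  -1.8902 phi_1 + 3.1542 phi_2 = 0.9246
Solve by Cramer's rule:
  det = gamma(0)^2 - gamma(1)^2 = (3.1542)^2 - (-1.8902)^2 = 9.94897764 - 3.57285604 = 6.3761216
  phi_hat_1 = [gamma(1) gamma(0) - gamma(1) gamma(2)] / det = [(-1.8902)(3.1542) - (-1.8902)(0.9246)] / 6.3761216 = -4.21438992 / 6.3761216 = -0.661
  phi_hat_2 = [gamma(0) gamma(2) - gamma(1)^2] / det = [(3.1542)(0.9246) - (-1.8902)^2] / 6.3761216 = -0.65648272 / 6.3761216 = -0.103
So phi_hat = [-0.6610, -0.1030].
Therefore phi_hat_1 = -0.6610.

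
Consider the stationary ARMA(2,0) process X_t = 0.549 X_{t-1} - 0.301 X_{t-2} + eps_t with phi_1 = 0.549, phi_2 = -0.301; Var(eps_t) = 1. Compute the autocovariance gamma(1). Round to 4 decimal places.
\gamma(1) = 0.5646

Multiply the model equation by X_{t-k} and take expectations. With theta_0 = psi_0 = 1 and psi_j the MA(infinity) weights, this gives
  gamma(k) - sum_i phi_i gamma(k-i) = c_k,
  c_k = sigma^2 * sum_{j=k..q} theta_j psi_{j-k}   (c_k = 0 for k > q),
using gamma(-m) = gamma(m).
Pure AR (q = 0): c_0 = sigma^2 = 1, c_k = 0 for k >= 1.
Equations for k = 0, 1, 2 (AR order 2, c_2 = 0):
  (E0) gamma(0) = phi_1 gamma(1) + phi_2 gamma(2) + c_0
  (E1) gamma(1) = phi_1 gamma(0) + phi_2 gamma(1) + c_1
  (E2) gamma(2) = phi_1 gamma(1) + phi_2 gamma(0)
From (E1): gamma(1) = A gamma(0) + B with
  A = phi_1 / (1 - phi_2) = 0.549 / 1.301 = 0.421983,   B = c_1 / (1 - phi_2) = 0 / 1.301 = 0.
Insert (E2) into (E0): gamma(0) (1 - phi_2^2) = phi_1 (1 + phi_2) gamma(1) + c_0.
  phi_1 (1 + phi_2) = (0.549)(0.699) = 0.383751,   1 - phi_2^2 = 0.909399.
Replace gamma(1) by A gamma(0) + B and collect gamma(0):
  gamma(0) [0.909399 - (0.383751)(0.421983)] = c_0 = 1
  gamma(0) * 0.747463 = 1
  gamma(0) = 1 / 0.747463 = 1.33786.
  gamma(1) = A gamma(0) = (0.421983)(1.33786) = 0.564554.
Therefore gamma(1) = 0.5646 (to 4 decimal places).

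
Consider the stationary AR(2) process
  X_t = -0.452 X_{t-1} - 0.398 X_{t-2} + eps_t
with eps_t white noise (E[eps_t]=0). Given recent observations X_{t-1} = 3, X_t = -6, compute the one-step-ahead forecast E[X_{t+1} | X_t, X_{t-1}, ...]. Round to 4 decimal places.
E[X_{t+1} \mid \mathcal F_t] = 1.5180

For an AR(p) model X_t = c + sum_i phi_i X_{t-i} + eps_t, the
one-step-ahead conditional mean is
  E[X_{t+1} | X_t, ...] = c + sum_i phi_i X_{t+1-i}.
Substitute known values:
  E[X_{t+1} | ...] = (-0.452) * (-6) + (-0.398) * (3)
                   = 1.5180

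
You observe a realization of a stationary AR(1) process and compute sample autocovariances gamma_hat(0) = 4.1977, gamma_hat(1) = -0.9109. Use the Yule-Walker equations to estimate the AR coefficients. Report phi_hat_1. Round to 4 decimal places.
\hat\phi_{1} = -0.2170

The Yule-Walker equations for an AR(p) process read, in matrix form,
  Gamma_p phi = r_p,   with   (Gamma_p)_{ij} = gamma(|i - j|),
                       (r_p)_i = gamma(i),   i,j = 1..p.
Substitute the sample gammas (Toeplitz matrix and right-hand side of size 1):
  Gamma_p = [[4.1977]]
  r_p     = [-0.9109]
With p = 1 this is the single equation gamma(0) phi_1 = gamma(1):
  phi_hat_1 = gamma(1) / gamma(0) = -0.9109 / 4.1977 = -0.2170.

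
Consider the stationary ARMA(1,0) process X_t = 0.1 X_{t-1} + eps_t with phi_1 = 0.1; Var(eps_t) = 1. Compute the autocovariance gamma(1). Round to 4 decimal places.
\gamma(1) = 0.1010

Multiply the model equation by X_{t-k} and take expectations. With theta_0 = psi_0 = 1 and psi_j the MA(infinity) weights, this gives
  gamma(k) - sum_i phi_i gamma(k-i) = c_k,
  c_k = sigma^2 * sum_{j=k..q} theta_j psi_{j-k}   (c_k = 0 for k > q),
using gamma(-m) = gamma(m).
Pure AR (q = 0): c_0 = sigma^2 = 1, c_k = 0 for k >= 1.
Equations for k = 0 and k = 1 (AR order 1):
  gamma(0) = phi_1 gamma(1) + c_0
  gamma(1) = phi_1 gamma(0) + c_1
Substituting the second into the first: gamma(0) (1 - phi_1^2) = c_0 + phi_1 c_1, so
  gamma(0) = c_0 / (1 - phi_1^2) = 1 / (1 - (0.1)^2) = 1 / 0.99 = 1.010101.
  gamma(1) = phi_1 gamma(0) = (0.1)(1.010101) = 0.10101.
Therefore gamma(1) = 0.1010 (to 4 decimal places).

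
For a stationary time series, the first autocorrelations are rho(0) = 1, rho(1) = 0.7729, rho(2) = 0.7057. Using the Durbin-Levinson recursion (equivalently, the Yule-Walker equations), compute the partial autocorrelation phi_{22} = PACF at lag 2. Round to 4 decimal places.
\phi_{22} = 0.2690

The PACF at lag k is phi_{kk}, the last component of the solution
to the Yule-Walker system G_k phi = r_k where
  (G_k)_{ij} = rho(|i - j|), (r_k)_i = rho(i), i,j = 1..k.
Equivalently, Durbin-Levinson gives phi_{kk} iteratively:
  phi_{11} = rho(1)
  phi_{kk} = [rho(k) - sum_{j=1..k-1} phi_{k-1,j} rho(k-j)]
            / [1 - sum_{j=1..k-1} phi_{k-1,j} rho(j)],
  phi_{k,j} = phi_{k-1,j} - phi_{kk} phi_{k-1,k-j},  j = 1..k-1.
Step k = 1:
  phi_11 = rho(1) = 0.7729.
Step k = 2:
  phi_22 = [rho(2) - phi_11 rho(1)] / [1 - phi_11 rho(1)] = [0.7057 - (0.7729)(0.7729)] / [1 - (0.7729)(0.7729)]
         = 0.10832559 / 0.40262559 = 0.269.
Therefore phi_{22} = 0.2690.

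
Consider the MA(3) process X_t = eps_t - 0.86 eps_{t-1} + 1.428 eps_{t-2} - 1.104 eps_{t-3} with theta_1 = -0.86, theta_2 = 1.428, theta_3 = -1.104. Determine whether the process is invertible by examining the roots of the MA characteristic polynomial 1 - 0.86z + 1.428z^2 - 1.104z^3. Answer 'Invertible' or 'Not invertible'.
\text{Not invertible}

The MA(q) characteristic polynomial is P(z) = 1 - 0.86z + 1.428z^2 - 1.104z^3.
Invertibility requires all roots to lie outside the unit circle, i.e. |z| > 1 for every root.
Degree 3: look for a simple real root z0 first, then factor out (1 - z/z0) and solve the remaining quadratic.
Testing z0 = 1.25: P(1.25) = 1 + (-0.86)(1.25) + (1.428)(1.25)^2 + (-1.104)(1.25)^3
  = 1 + (-1.075) + (2.23125) + (-2.15625) = 0.  So z_0 = 1.25 is a root, |z_0| = 1.25.
Divide out the factor (1 - 0.8 z) = (1 - z/z0) (since 1/z0 = 0.8):
  P(z) = (1 - 0.8 z)(1 + (-0.06) z + (1.38) z^2)
  [check: z-coef -0.06 - (0.8) = -0.86; z^2-coef 1.38 - (0.8)(-0.06) = 1.428; z^3-coef -(0.8)(1.38) = -1.104.]
Remaining roots from the quadratic factor 1 + (-0.06) z + (1.38) z^2:
  Set 1 + (-0.06) z + (1.38) z^2 = 0, i.e. a z^2 + b z + c = 0 with a = 1.38, b = -0.06, c = 1.
  Discriminant D = b^2 - 4ac = (-0.06)^2 - 4*(1.38)*1 = 0.0036 - (5.52) = -5.5164.
  D < 0, so the roots are the complex-conjugate pair z = (-b +/- i sqrt(-D)) / (2a) = 0.0217 +/- 0.851i.
  For a conjugate pair |z|^2 = z * conj(z) = (product of roots) = c/a = 1/(1.38) = 0.724638, so |z| = sqrt(0.724638) = 0.8513 for both roots.
Moduli of all roots: 1.2500, 0.8513, 0.8513.
All moduli strictly greater than 1? No.
Verdict: Not invertible.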